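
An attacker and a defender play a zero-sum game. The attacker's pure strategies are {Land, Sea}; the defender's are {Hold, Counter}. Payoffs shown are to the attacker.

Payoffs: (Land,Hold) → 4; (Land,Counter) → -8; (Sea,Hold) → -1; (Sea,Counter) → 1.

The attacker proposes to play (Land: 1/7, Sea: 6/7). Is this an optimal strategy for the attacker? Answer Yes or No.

Against Hold this mix gives (1/7)·4 + (6/7)·(-1) = -2/7.
Against Counter this mix gives (1/7)·(-8) + (6/7)·1 = -2/7.
All of the defender's active replies (Hold, Counter) yield -2/7, and no column does worse for the attacker. The mix makes the defender indifferent and guarantees -2/7, so it is optimal.

Yes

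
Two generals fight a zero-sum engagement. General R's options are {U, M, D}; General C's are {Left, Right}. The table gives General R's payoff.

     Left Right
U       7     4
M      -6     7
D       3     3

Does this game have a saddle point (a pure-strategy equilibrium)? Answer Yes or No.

Row minima: U → 4, M → -6, D → 3; maximin = 4.
Column maxima: Left → 7, Right → 7; minimax = 7.
4 ≠ 7, so no pure-strategy equilibrium exists.

No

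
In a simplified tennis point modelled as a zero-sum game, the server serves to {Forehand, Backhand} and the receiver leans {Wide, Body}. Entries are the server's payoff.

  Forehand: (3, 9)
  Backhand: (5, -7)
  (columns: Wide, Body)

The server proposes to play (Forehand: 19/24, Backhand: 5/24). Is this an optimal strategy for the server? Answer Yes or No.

Against Wide this mix gives (19/24)·3 + (5/24)·5 = 41/12.
Against Body this mix gives (19/24)·9 + (5/24)·(-7) = 17/3.
The receiver will play Wide, holding the server to 41/12. Shifting weight toward the row that does better against Wide would raise this floor (the equalizing mix achieves 11/3 against both Wide and Body), so the proposed strategy is not optimal.

No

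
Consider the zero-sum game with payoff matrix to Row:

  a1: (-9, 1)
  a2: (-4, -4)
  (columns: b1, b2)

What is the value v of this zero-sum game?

Row minima: a1 → -9, a2 → -4; maximin = -4.
Column maxima: b1 → -4, b2 → 1; minimax = -4.
Since maximin = minimax = -4, there is a saddle point and the value is -4.

-4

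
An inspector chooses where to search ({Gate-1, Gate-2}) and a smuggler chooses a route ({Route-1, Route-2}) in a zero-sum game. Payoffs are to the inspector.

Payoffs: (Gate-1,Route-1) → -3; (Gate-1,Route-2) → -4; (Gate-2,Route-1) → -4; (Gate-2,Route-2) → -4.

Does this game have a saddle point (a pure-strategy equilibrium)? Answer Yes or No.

Row minima: Gate-1 → -4, Gate-2 → -4; maximin = -4.
Column maxima: Route-1 → -3, Route-2 → -4; minimax = -4.
maximin = minimax = -4, so a saddle point exists.

Yes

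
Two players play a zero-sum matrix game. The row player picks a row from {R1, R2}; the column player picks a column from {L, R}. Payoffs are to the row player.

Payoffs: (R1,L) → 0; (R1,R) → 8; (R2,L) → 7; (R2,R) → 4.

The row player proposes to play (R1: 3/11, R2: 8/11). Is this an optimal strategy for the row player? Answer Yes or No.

Yes

Against L this mix gives (3/11)·0 + (8/11)·7 = 56/11.
Against R this mix gives (3/11)·8 + (8/11)·4 = 56/11.
All of the column player's active replies (L, R) yield 56/11, and no column does worse for the row player. The mix makes the column player indifferent and guarantees 56/11, so it is optimal.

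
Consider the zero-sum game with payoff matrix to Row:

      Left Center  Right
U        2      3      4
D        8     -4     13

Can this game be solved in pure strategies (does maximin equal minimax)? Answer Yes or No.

No

Row minima: U → 2, D → -4; maximin = 2.
Column maxima: Left → 8, Center → 3, Right → 13; minimax = 3.
2 ≠ 3, so no pure-strategy equilibrium exists.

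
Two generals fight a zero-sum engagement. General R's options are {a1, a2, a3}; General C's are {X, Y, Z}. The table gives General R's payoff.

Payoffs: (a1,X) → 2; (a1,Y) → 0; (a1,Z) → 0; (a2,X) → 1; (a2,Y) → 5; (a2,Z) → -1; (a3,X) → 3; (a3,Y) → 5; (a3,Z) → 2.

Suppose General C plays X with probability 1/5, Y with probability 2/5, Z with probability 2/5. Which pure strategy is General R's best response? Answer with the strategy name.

Expected payoff of a1: (1/5)·2 + (2/5)·0 + (2/5)·0 = 2/5.
Expected payoff of a2: (1/5)·1 + (2/5)·5 + (2/5)·(-1) = 9/5.
Expected payoff of a3: (1/5)·3 + (2/5)·5 + (2/5)·2 = 17/5.
The largest is 17/5, so General R's best response is a3.

a3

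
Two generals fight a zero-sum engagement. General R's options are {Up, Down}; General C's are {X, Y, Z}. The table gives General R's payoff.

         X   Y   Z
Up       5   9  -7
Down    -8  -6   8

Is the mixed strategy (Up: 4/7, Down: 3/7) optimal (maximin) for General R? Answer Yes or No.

Against X this mix gives (4/7)·5 + (3/7)·(-8) = -4/7.
Against Y this mix gives (4/7)·9 + (3/7)·(-6) = 18/7.
Against Z this mix gives (4/7)·(-7) + (3/7)·8 = -4/7.
All of General C's active replies (X, Z) yield -4/7, and no column does worse for General R. The mix makes General C indifferent and guarantees -4/7, so it is optimal.

Yes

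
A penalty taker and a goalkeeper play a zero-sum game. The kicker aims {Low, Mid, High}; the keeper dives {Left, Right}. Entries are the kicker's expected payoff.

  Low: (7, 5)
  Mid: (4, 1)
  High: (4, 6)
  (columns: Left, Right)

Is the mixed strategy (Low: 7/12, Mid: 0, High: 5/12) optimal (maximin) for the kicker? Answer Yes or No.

Against Left this mix gives (7/12)·7 + (5/12)·4 = 23/4.
Against Right this mix gives (7/12)·5 + (5/12)·6 = 65/12.
The keeper will play Right, holding the kicker to 65/12. Shifting weight toward the row that does better against Right would raise this floor (the equalizing mix achieves 11/2 against both Right and Left), so the proposed strategy is not optimal.

No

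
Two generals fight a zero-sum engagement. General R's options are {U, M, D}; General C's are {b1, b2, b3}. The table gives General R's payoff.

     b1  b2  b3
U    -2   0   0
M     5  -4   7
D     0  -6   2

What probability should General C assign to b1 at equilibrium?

Row minima: U → -2, M → -4, D → -6; maximin = -2.
Column maxima: b1 → 5, b2 → 0, b3 → 7; minimax = 0.
-2 ≠ 0, so there is no saddle point; optimal play is mixed.
D is strictly dominated by M, so General R never plays it.
b3 is strictly dominated by b1 (it gives General R strictly more in every row), so General C never plays it.
On the remaining 2×2 (U, M vs b1, b2):
Let General R play U with probability p. Expected payoff against b1: (-2)p + 5(1−p) = −7p + 5; against b2: 0p + (-4)(1−p) = 4p − 4.
Setting these equal: −7p + 5 = 4p − 4 ⇒ −11p = -9 ⇒ p = 9/11, and the value is (-7)·(9/11) + 5 = -8/11.
For General C: with q = P(b1), equating U's and M's payoffs gives −2q = 9q − 4 ⇒ q = 4/11.

4/11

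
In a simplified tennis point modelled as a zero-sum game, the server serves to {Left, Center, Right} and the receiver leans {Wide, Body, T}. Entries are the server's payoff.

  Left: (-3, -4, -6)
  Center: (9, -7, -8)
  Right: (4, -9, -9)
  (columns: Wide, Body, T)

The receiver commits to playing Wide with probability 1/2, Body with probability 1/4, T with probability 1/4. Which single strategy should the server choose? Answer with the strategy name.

Center

Expected payoff of Left: (1/2)·(-3) + (1/4)·(-4) + (1/4)·(-6) = -4.
Expected payoff of Center: (1/2)·9 + (1/4)·(-7) + (1/4)·(-8) = 3/4.
Expected payoff of Right: (1/2)·4 + (1/4)·(-9) + (1/4)·(-9) = -5/2.
The largest is 3/4, so the server's best response is Center.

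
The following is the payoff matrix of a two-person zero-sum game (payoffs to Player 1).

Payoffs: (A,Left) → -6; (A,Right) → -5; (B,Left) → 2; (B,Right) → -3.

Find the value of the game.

-3

Row minima: A → -6, B → -3; maximin = -3.
Column maxima: Left → 2, Right → -3; minimax = -3.
Since maximin = minimax = -3, there is a saddle point and the value is -3.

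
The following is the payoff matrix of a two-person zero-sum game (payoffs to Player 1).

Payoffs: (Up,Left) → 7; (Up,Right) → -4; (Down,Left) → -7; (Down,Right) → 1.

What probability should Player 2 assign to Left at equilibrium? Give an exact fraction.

Row minima: Up → -4, Down → -7; maximin = -4.
Column maxima: Left → 7, Right → 1; minimax = 1.
-4 ≠ 1, so there is no saddle point; optimal play is mixed.
Let Player 1 play Up with probability p. Expected payoff against Left: 7p + (-7)(1−p) = 14p − 7; against Right: (-4)p + 1(1−p) = −5p + 1.
Setting these equal: 14p − 7 = −5p + 1 ⇒ 19p = 8 ⇒ p = 8/19, and the value is (14)·(8/19) − 7 = -21/19.
For Player 2: with q = P(Left), equating Up's and Down's payoffs gives 11q − 4 = −8q + 1 ⇒ q = 5/19.

5/19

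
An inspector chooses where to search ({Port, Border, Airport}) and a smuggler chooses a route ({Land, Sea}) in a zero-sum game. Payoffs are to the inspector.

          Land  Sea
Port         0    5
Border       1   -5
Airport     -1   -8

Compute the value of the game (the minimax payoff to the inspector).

5/11

Row minima: Port → 0, Border → -5, Airport → -8; maximin = 0.
Column maxima: Land → 1, Sea → 5; minimax = 1.
0 ≠ 1, so there is no saddle point; optimal play is mixed.
Airport is strictly dominated by Port, so the inspector never plays it.
On the remaining 2×2 (Port, Border vs Land, Sea):
Let the inspector play Port with probability p. Expected payoff against Land: 0p + 1(1−p) = −p + 1; against Sea: 5p + (-5)(1−p) = 10p − 5.
Setting these equal: −p + 1 = 10p − 5 ⇒ −11p = -6 ⇒ p = 6/11, and the value is (-1)·(6/11) + 1 = 5/11.
For the smuggler: with q = P(Land), equating Port's and Border's payoffs gives −5q + 5 = 6q − 5 ⇒ q = 10/11.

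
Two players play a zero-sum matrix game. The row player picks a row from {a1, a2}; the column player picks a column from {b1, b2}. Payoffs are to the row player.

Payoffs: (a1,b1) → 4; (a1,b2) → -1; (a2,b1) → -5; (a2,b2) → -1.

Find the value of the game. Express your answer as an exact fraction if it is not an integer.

-1

Row minima: a1 → -1, a2 → -5; maximin = -1.
Column maxima: b1 → 4, b2 → -1; minimax = -1.
Since maximin = minimax = -1, there is a saddle point and the value is -1.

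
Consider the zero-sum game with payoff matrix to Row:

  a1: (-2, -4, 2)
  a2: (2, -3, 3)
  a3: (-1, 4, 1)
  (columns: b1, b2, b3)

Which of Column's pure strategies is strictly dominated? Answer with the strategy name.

b1 holds Row's payoff strictly below b3 in every row: -2 < 2, 2 < 3, -1 < 1.
So b3 is strictly dominated for Column.

b3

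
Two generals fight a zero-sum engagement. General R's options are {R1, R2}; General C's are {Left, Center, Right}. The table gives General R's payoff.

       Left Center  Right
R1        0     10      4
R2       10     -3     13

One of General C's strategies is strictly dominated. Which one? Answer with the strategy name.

Left holds General R's payoff strictly below Right in every row: 0 < 4, 10 < 13.
So Right is strictly dominated for General C.

Right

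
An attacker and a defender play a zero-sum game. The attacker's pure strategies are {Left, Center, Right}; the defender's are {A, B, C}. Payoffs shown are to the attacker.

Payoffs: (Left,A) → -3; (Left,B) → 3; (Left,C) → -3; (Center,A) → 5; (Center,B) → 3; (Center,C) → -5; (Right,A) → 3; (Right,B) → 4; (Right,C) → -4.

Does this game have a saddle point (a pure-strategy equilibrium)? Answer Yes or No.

Row minima: Left → -3, Center → -5, Right → -4; maximin = -3.
Column maxima: A → 5, B → 4, C → -3; minimax = -3.
maximin = minimax = -3, so a saddle point exists.

Yes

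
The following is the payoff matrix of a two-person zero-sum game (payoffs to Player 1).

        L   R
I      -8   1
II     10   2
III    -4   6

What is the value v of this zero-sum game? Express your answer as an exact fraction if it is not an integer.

Row minima: I → -8, II → 2, III → -4; maximin = 2.
Column maxima: L → 10, R → 6; minimax = 6.
2 ≠ 6, so there is no saddle point; optimal play is mixed.
I is strictly dominated by II, so Player 1 never plays it.
On the remaining 2×2 (II, III vs L, R):
Let Player 1 play II with probability p. Expected payoff against L: 10p + (-4)(1−p) = 14p − 4; against R: 2p + 6(1−p) = −4p + 6.
Setting these equal: 14p − 4 = −4p + 6 ⇒ 18p = 10 ⇒ p = 5/9, and the value is (14)·(5/9) − 4 = 34/9.
For Player 2: with q = P(L), equating II's and III's payoffs gives 8q + 2 = −10q + 6 ⇒ q = 2/9.

34/9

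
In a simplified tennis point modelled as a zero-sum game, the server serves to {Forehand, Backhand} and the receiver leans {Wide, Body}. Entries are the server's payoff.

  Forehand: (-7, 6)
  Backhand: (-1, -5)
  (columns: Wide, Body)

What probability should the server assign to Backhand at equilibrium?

Row minima: Forehand → -7, Backhand → -5; maximin = -5.
Column maxima: Wide → -1, Body → 6; minimax = -1.
-5 ≠ -1, so there is no saddle point; optimal play is mixed.
Let the server play Forehand with probability p. Expected payoff against Wide: (-7)p + (-1)(1−p) = −6p − 1; against Body: 6p + (-5)(1−p) = 11p − 5.
Setting these equal: −6p − 1 = 11p − 5 ⇒ −17p = -4 ⇒ p = 4/17, and the value is (-6)·(4/17) − 1 = -41/17.
For the receiver: with q = P(Wide), equating Forehand's and Backhand's payoffs gives −13q + 6 = 4q − 5 ⇒ q = 11/17.

13/17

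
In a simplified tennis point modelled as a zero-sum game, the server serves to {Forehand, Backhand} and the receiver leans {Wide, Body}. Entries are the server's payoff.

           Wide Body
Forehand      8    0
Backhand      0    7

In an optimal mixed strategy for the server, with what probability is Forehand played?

7/15

Row minima: Forehand → 0, Backhand → 0; maximin = 0.
Column maxima: Wide → 8, Body → 7; minimax = 7.
0 ≠ 7, so there is no saddle point; optimal play is mixed.
Let the server play Forehand with probability p. Expected payoff against Wide: 8p + 0(1−p) = 8p; against Body: 0p + 7(1−p) = −7p + 7.
Setting these equal: 8p = −7p + 7 ⇒ 15p = 7 ⇒ p = 7/15, and the value is (8)·(7/15) = 56/15.
For the receiver: with q = P(Wide), equating Forehand's and Backhand's payoffs gives 8q = −7q + 7 ⇒ q = 7/15.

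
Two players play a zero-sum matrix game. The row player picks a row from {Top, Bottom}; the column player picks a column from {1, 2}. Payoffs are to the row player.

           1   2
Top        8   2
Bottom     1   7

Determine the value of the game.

Row minima: Top → 2, Bottom → 1; maximin = 2.
Column maxima: 1 → 8, 2 → 7; minimax = 7.
2 ≠ 7, so there is no saddle point; optimal play is mixed.
Let the row player play Top with probability p. Expected payoff against 1: 8p + 1(1−p) = 7p + 1; against 2: 2p + 7(1−p) = −5p + 7.
Setting these equal: 7p + 1 = −5p + 7 ⇒ 12p = 6 ⇒ p = 1/2, and the value is (7)·(1/2) + 1 = 9/2.
For the column player: with q = P(1), equating Top's and Bottom's payoffs gives 6q + 2 = −6q + 7 ⇒ q = 5/12.

9/2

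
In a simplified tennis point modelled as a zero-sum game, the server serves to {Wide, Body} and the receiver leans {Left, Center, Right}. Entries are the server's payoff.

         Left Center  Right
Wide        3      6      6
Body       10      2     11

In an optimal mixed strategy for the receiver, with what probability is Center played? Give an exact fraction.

Row minima: Wide → 3, Body → 2; maximin = 3.
Column maxima: Left → 10, Center → 6, Right → 11; minimax = 6.
3 ≠ 6, so there is no saddle point; optimal play is mixed.
Right is strictly dominated by Left (it gives the server strictly more in every row), so the receiver never plays it.
On the remaining 2×2 (Wide, Body vs Left, Center):
Let the server play Wide with probability p. Expected payoff against Left: 3p + 10(1−p) = −7p + 10; against Center: 6p + 2(1−p) = 4p + 2.
Setting these equal: −7p + 10 = 4p + 2 ⇒ −11p = -8 ⇒ p = 8/11, and the value is (-7)·(8/11) + 10 = 54/11.
For the receiver: with q = P(Left), equating Wide's and Body's payoffs gives −3q + 6 = 8q + 2 ⇒ q = 4/11.

7/11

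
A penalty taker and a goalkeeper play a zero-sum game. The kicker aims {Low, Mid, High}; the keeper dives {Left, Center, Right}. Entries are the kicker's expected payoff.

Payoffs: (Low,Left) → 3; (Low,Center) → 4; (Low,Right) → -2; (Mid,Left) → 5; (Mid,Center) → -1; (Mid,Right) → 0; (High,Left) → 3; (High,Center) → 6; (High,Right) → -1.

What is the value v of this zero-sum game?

Row minima: Low → -2, Mid → -1, High → -1; maximin = -1.
Column maxima: Left → 5, Center → 6, Right → 0; minimax = 0.
-1 ≠ 0, so there is no saddle point; optimal play is mixed.
Left is strictly dominated by Right (it gives the kicker strictly more in every row), so the keeper never plays it.
With Left eliminated, Low is strictly dominated by High (High gives the kicker strictly more in every remaining column), so the kicker never plays it.
On the remaining 2×2 (Mid, High vs Center, Right):
Let the kicker play Mid with probability p. Expected payoff against Center: (-1)p + 6(1−p) = −7p + 6; against Right: 0p + (-1)(1−p) = p − 1.
Setting these equal: −7p + 6 = p − 1 ⇒ −8p = -7 ⇒ p = 7/8, and the value is (-7)·(7/8) + 6 = -1/8.
For the keeper: with q = P(Center), equating Mid's and High's payoffs gives −q = 7q − 1 ⇒ q = 1/8.

-1/8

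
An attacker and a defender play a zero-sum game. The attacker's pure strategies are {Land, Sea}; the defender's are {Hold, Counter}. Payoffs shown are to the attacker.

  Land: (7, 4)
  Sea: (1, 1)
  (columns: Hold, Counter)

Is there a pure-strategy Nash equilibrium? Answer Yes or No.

Row minima: Land → 4, Sea → 1; maximin = 4.
Column maxima: Hold → 7, Counter → 4; minimax = 4.
maximin = minimax = 4, so a saddle point exists.

Yes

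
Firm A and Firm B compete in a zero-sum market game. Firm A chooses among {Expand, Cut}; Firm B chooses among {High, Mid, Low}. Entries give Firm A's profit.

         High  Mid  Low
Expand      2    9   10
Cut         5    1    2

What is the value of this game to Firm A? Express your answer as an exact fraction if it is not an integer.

43/11

Row minima: Expand → 2, Cut → 1; maximin = 2.
Column maxima: High → 5, Mid → 9, Low → 10; minimax = 5.
2 ≠ 5, so there is no saddle point; optimal play is mixed.
Low is strictly dominated by Mid (it gives Firm A strictly more in every row), so Firm B never plays it.
On the remaining 2×2 (Expand, Cut vs High, Mid):
Let Firm A play Expand with probability p. Expected payoff against High: 2p + 5(1−p) = −3p + 5; against Mid: 9p + 1(1−p) = 8p + 1.
Setting these equal: −3p + 5 = 8p + 1 ⇒ −11p = -4 ⇒ p = 4/11, and the value is (-3)·(4/11) + 5 = 43/11.
For Firm B: with q = P(High), equating Expand's and Cut's payoffs gives −7q + 9 = 4q + 1 ⇒ q = 8/11.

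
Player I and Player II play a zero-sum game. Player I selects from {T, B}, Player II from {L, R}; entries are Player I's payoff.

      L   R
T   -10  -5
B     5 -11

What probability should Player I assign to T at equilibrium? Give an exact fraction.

Row minima: T → -10, B → -11; maximin = -10.
Column maxima: L → 5, R → -5; minimax = -5.
-10 ≠ -5, so there is no saddle point; optimal play is mixed.
Let Player I play T with probability p. Expected payoff against L: (-10)p + 5(1−p) = −15p + 5; against R: (-5)p + (-11)(1−p) = 6p − 11.
Setting these equal: −15p + 5 = 6p − 11 ⇒ −21p = -16 ⇒ p = 16/21, and the value is (-15)·(16/21) + 5 = -45/7.
For Player II: with q = P(L), equating T's and B's payoffs gives −5q − 5 = 16q − 11 ⇒ q = 2/7.

16/21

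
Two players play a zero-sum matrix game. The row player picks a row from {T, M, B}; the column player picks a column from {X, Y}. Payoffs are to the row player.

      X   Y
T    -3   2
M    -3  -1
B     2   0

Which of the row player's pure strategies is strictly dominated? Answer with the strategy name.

B gives a strictly higher payoff than M against every column: 2 > -3, 0 > -1.
So M is strictly dominated and the row player never plays it.

M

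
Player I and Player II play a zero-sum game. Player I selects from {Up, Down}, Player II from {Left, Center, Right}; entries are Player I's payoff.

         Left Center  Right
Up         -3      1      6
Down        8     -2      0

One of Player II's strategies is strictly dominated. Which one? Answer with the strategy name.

Right

Center holds Player I's payoff strictly below Right in every row: 1 < 6, -2 < 0.
So Right is strictly dominated for Player II.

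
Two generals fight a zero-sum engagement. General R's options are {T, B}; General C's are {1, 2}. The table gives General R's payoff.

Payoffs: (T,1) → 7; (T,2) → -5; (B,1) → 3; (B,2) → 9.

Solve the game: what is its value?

Row minima: T → -5, B → 3; maximin = 3.
Column maxima: 1 → 7, 2 → 9; minimax = 7.
3 ≠ 7, so there is no saddle point; optimal play is mixed.
Let General R play T with probability p. Expected payoff against 1: 7p + 3(1−p) = 4p + 3; against 2: (-5)p + 9(1−p) = −14p + 9.
Setting these equal: 4p + 3 = −14p + 9 ⇒ 18p = 6 ⇒ p = 1/3, and the value is (4)·(1/3) + 3 = 13/3.
For General C: with q = P(1), equating T's and B's payoffs gives 12q − 5 = −6q + 9 ⇒ q = 7/9.

13/3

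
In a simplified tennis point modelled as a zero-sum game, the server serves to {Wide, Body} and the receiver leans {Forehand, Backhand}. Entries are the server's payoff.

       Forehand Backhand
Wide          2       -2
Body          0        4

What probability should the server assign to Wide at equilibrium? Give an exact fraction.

Row minima: Wide → -2, Body → 0; maximin = 0.
Column maxima: Forehand → 2, Backhand → 4; minimax = 2.
0 ≠ 2, so there is no saddle point; optimal play is mixed.
Let the server play Wide with probability p. Expected payoff against Forehand: 2p + 0(1−p) = 2p; against Backhand: (-2)p + 4(1−p) = −6p + 4.
Setting these equal: 2p = −6p + 4 ⇒ 8p = 4 ⇒ p = 1/2, and the value is (2)·(1/2) = 1.
For the receiver: with q = P(Forehand), equating Wide's and Body's payoffs gives 4q − 2 = −4q + 4 ⇒ q = 3/4.

1/2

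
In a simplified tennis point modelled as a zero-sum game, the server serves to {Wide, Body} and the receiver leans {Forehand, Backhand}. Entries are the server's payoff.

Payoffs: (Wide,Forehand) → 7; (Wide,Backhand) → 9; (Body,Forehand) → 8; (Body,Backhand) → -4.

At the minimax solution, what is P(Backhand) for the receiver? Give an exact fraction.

1/14

Row minima: Wide → 7, Body → -4; maximin = 7.
Column maxima: Forehand → 8, Backhand → 9; minimax = 8.
7 ≠ 8, so there is no saddle point; optimal play is mixed.
Let the server play Wide with probability p. Expected payoff against Forehand: 7p + 8(1−p) = −p + 8; against Backhand: 9p + (-4)(1−p) = 13p − 4.
Setting these equal: −p + 8 = 13p − 4 ⇒ −14p = -12 ⇒ p = 6/7, and the value is (-1)·(6/7) + 8 = 50/7.
For the receiver: with q = P(Forehand), equating Wide's and Body's payoffs gives −2q + 9 = 12q − 4 ⇒ q = 13/14.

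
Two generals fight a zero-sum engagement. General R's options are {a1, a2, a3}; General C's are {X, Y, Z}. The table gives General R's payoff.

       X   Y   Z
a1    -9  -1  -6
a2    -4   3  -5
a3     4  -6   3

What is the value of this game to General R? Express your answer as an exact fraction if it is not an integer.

Row minima: a1 → -9, a2 → -5, a3 → -6; maximin = -5.
Column maxima: X → 4, Y → 3, Z → 3; minimax = 3.
-5 ≠ 3, so there is no saddle point; optimal play is mixed.
a1 is strictly dominated by a2, so General R never plays it.
With a1 eliminated, X is strictly dominated by Z (it gives General R strictly more in every remaining row), so General C never plays it.
On the remaining 2×2 (a2, a3 vs Y, Z):
Let General R play a2 with probability p. Expected payoff against Y: 3p + (-6)(1−p) = 9p − 6; against Z: (-5)p + 3(1−p) = −8p + 3.
Setting these equal: 9p − 6 = −8p + 3 ⇒ 17p = 9 ⇒ p = 9/17, and the value is (9)·(9/17) − 6 = -21/17.
For General C: with q = P(Y), equating a2's and a3's payoffs gives 8q − 5 = −9q + 3 ⇒ q = 8/17.

-21/17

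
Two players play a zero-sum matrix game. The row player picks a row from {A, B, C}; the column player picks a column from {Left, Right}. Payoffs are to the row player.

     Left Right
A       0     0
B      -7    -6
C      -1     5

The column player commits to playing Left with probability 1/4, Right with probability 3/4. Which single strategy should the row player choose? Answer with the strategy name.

Expected payoff of A: (1/4)·0 + (3/4)·0 = 0.
Expected payoff of B: (1/4)·(-7) + (3/4)·(-6) = -25/4.
Expected payoff of C: (1/4)·(-1) + (3/4)·5 = 7/2.
The largest is 7/2, so the row player's best response is C.

C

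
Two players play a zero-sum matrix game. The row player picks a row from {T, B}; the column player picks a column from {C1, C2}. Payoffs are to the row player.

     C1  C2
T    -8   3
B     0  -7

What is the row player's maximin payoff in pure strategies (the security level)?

-7

Row minima: T → -8, B → -7.
The best of these is -7.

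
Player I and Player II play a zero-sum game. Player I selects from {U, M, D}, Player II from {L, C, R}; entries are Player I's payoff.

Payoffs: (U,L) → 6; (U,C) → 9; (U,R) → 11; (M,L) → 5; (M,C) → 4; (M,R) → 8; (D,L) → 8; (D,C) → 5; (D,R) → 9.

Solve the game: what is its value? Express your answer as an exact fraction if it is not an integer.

7

Row minima: U → 6, M → 4, D → 5; maximin = 6.
Column maxima: L → 8, C → 9, R → 11; minimax = 8.
6 ≠ 8, so there is no saddle point; optimal play is mixed.
M is strictly dominated by U, so Player I never plays it.
R is strictly dominated by L (it gives Player I strictly more in every row), so Player II never plays it.
On the remaining 2×2 (U, D vs L, C):
Let Player I play U with probability p. Expected payoff against L: 6p + 8(1−p) = −2p + 8; against C: 9p + 5(1−p) = 4p + 5.
Setting these equal: −2p + 8 = 4p + 5 ⇒ −6p = -3 ⇒ p = 1/2, and the value is (-2)·(1/2) + 8 = 7.
For Player II: with q = P(L), equating U's and D's payoffs gives −3q + 9 = 3q + 5 ⇒ q = 2/3.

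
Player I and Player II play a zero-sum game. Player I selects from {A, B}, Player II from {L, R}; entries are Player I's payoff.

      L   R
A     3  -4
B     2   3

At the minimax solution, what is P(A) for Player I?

Row minima: A → -4, B → 2; maximin = 2.
Column maxima: L → 3, R → 3; minimax = 3.
2 ≠ 3, so there is no saddle point; optimal play is mixed.
Let Player I play A with probability p. Expected payoff against L: 3p + 2(1−p) = p + 2; against R: (-4)p + 3(1−p) = −7p + 3.
Setting these equal: p + 2 = −7p + 3 ⇒ 8p = 1 ⇒ p = 1/8, and the value is (1)·(1/8) + 2 = 17/8.
For Player II: with q = P(L), equating A's and B's payoffs gives 7q − 4 = −q + 3 ⇒ q = 7/8.

1/8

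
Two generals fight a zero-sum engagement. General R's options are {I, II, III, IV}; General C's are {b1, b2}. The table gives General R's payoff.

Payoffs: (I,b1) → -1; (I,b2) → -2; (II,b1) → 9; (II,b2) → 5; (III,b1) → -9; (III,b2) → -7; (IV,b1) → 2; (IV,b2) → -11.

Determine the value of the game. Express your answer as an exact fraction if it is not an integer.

Row minima: I → -2, II → 5, III → -9, IV → -11; maximin = 5.
Column maxima: b1 → 9, b2 → 5; minimax = 5.
Since maximin = minimax = 5, there is a saddle point and the value is 5.

5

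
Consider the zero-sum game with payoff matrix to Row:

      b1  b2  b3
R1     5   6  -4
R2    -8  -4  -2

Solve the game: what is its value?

Row minima: R1 → -4, R2 → -8; maximin = -4.
Column maxima: b1 → 5, b2 → 6, b3 → -2; minimax = -2.
-4 ≠ -2, so there is no saddle point; optimal play is mixed.
b2 is strictly dominated by b1 (it gives Row strictly more in every row), so Column never plays it.
On the remaining 2×2 (R1, R2 vs b1, b3):
Let Row play R1 with probability p. Expected payoff against b1: 5p + (-8)(1−p) = 13p − 8; against b3: (-4)p + (-2)(1−p) = −2p − 2.
Setting these equal: 13p − 8 = −2p − 2 ⇒ 15p = 6 ⇒ p = 2/5, and the value is (13)·(2/5) − 8 = -14/5.
For Column: with q = P(b1), equating R1's and R2's payoffs gives 9q − 4 = −6q − 2 ⇒ q = 2/15.

-14/5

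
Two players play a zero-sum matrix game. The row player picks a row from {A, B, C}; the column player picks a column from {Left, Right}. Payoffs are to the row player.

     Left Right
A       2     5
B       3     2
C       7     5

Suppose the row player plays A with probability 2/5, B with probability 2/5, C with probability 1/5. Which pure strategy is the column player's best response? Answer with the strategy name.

Left

If the column player plays Left, the row player's expected payoff is (2/5)·2 + (2/5)·3 + (1/5)·7 = 17/5.
If the column player plays Right, the row player's expected payoff is (2/5)·5 + (2/5)·2 + (1/5)·5 = 19/5.
The column player minimizes the row player's payoff; the smallest is 17/5, so the best response is Left.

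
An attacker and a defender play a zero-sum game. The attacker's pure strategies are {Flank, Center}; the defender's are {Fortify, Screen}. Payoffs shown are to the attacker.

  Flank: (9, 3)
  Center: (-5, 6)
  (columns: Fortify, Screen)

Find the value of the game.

Row minima: Flank → 3, Center → -5; maximin = 3.
Column maxima: Fortify → 9, Screen → 6; minimax = 6.
3 ≠ 6, so there is no saddle point; optimal play is mixed.
Let the attacker play Flank with probability p. Expected payoff against Fortify: 9p + (-5)(1−p) = 14p − 5; against Screen: 3p + 6(1−p) = −3p + 6.
Setting these equal: 14p − 5 = −3p + 6 ⇒ 17p = 11 ⇒ p = 11/17, and the value is (14)·(11/17) − 5 = 69/17.
For the defender: with q = P(Fortify), equating Flank's and Center's payoffs gives 6q + 3 = −11q + 6 ⇒ q = 3/17.

69/17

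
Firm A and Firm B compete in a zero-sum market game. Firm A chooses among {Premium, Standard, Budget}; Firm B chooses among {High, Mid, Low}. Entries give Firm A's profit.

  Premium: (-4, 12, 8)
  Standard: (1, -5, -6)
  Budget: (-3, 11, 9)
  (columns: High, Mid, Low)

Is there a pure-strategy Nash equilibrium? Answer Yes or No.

No

Row minima: Premium → -4, Standard → -6, Budget → -3; maximin = -3.
Column maxima: High → 1, Mid → 12, Low → 9; minimax = 1.
-3 ≠ 1, so no pure-strategy equilibrium exists.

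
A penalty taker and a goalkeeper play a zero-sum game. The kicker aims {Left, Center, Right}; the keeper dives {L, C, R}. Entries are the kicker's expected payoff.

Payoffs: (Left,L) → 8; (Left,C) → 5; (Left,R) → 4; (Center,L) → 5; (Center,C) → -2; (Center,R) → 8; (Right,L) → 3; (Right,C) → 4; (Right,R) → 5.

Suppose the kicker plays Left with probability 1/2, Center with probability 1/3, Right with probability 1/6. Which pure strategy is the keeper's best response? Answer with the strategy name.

C

If the keeper plays L, the kicker's expected payoff is (1/2)·8 + (1/3)·5 + (1/6)·3 = 37/6.
If the keeper plays C, the kicker's expected payoff is (1/2)·5 + (1/3)·(-2) + (1/6)·4 = 5/2.
If the keeper plays R, the kicker's expected payoff is (1/2)·4 + (1/3)·8 + (1/6)·5 = 11/2.
The keeper minimizes the kicker's payoff; the smallest is 5/2, so the best response is C.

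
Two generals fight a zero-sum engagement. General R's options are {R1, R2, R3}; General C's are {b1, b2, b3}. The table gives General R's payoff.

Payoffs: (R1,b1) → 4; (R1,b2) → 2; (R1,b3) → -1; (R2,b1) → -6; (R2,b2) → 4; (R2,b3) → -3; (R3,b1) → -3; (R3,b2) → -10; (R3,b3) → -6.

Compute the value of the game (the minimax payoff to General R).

-1

Row minima: R1 → -1, R2 → -6, R3 → -10; maximin = -1.
Column maxima: b1 → 4, b2 → 4, b3 → -1; minimax = -1.
Since maximin = minimax = -1, there is a saddle point and the value is -1.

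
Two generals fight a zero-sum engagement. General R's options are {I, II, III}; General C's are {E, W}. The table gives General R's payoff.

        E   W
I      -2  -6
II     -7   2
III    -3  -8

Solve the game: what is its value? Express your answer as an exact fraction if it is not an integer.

-46/13

Row minima: I → -6, II → -7, III → -8; maximin = -6.
Column maxima: E → -2, W → 2; minimax = -2.
-6 ≠ -2, so there is no saddle point; optimal play is mixed.
III is strictly dominated by I, so General R never plays it.
On the remaining 2×2 (I, II vs E, W):
Let General R play I with probability p. Expected payoff against E: (-2)p + (-7)(1−p) = 5p − 7; against W: (-6)p + 2(1−p) = −8p + 2.
Setting these equal: 5p − 7 = −8p + 2 ⇒ 13p = 9 ⇒ p = 9/13, and the value is (5)·(9/13) − 7 = -46/13.
For General C: with q = P(E), equating I's and II's payoffs gives 4q − 6 = −9q + 2 ⇒ q = 8/13.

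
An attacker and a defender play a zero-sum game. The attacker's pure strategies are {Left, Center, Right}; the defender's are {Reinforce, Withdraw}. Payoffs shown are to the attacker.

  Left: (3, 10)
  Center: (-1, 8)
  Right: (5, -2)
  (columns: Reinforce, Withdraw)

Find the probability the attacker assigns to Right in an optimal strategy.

1/2

Row minima: Left → 3, Center → -1, Right → -2; maximin = 3.
Column maxima: Reinforce → 5, Withdraw → 10; minimax = 5.
3 ≠ 5, so there is no saddle point; optimal play is mixed.
Center is strictly dominated by Left, so the attacker never plays it.
On the remaining 2×2 (Left, Right vs Reinforce, Withdraw):
Let the attacker play Left with probability p. Expected payoff against Reinforce: 3p + 5(1−p) = −2p + 5; against Withdraw: 10p + (-2)(1−p) = 12p − 2.
Setting these equal: −2p + 5 = 12p − 2 ⇒ −14p = -7 ⇒ p = 1/2, and the value is (-2)·(1/2) + 5 = 4.
For the defender: with q = P(Reinforce), equating Left's and Right's payoffs gives −7q + 10 = 7q − 2 ⇒ q = 6/7.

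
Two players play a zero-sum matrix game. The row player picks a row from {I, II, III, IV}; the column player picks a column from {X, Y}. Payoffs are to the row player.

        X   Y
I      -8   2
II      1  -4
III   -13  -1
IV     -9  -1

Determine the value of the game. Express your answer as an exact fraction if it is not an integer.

Row minima: I → -8, II → -4, III → -13, IV → -9; maximin = -4.
Column maxima: X → 1, Y → 2; minimax = 1.
-4 ≠ 1, so there is no saddle point; optimal play is mixed.
III is strictly dominated by I, so the row player never plays it.
IV is strictly dominated by I, so the row player never plays it.
On the remaining 2×2 (I, II vs X, Y):
Let the row player play I with probability p. Expected payoff against X: (-8)p + 1(1−p) = −9p + 1; against Y: 2p + (-4)(1−p) = 6p − 4.
Setting these equal: −9p + 1 = 6p − 4 ⇒ −15p = -5 ⇒ p = 1/3, and the value is (-9)·(1/3) + 1 = -2.
For the column player: with q = P(X), equating I's and II's payoffs gives −10q + 2 = 5q − 4 ⇒ q = 2/5.

-2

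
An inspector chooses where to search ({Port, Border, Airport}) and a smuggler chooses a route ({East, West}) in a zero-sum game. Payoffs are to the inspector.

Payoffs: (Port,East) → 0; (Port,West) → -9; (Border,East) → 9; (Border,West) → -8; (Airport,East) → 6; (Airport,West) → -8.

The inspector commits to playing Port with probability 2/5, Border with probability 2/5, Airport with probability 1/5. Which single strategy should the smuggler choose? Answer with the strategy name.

If the smuggler plays East, the inspector's expected payoff is (2/5)·0 + (2/5)·9 + (1/5)·6 = 24/5.
If the smuggler plays West, the inspector's expected payoff is (2/5)·(-9) + (2/5)·(-8) + (1/5)·(-8) = -42/5.
The smuggler minimizes the inspector's payoff; the smallest is -42/5, so the best response is West.

West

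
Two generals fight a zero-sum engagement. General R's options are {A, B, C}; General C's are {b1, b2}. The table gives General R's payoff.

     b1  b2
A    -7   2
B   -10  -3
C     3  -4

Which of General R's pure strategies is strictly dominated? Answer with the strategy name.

A gives a strictly higher payoff than B against every column: -7 > -10, 2 > -3.
So B is strictly dominated and General R never plays it.

B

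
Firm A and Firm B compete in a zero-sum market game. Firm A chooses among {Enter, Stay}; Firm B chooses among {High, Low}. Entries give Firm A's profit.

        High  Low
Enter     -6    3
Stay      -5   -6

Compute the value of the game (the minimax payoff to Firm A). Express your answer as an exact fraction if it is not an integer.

-51/10

Row minima: Enter → -6, Stay → -6; maximin = -6.
Column maxima: High → -5, Low → 3; minimax = -5.
-6 ≠ -5, so there is no saddle point; optimal play is mixed.
Let Firm A play Enter with probability p. Expected payoff against High: (-6)p + (-5)(1−p) = −p − 5; against Low: 3p + (-6)(1−p) = 9p − 6.
Setting these equal: −p − 5 = 9p − 6 ⇒ −10p = -1 ⇒ p = 1/10, and the value is (-1)·(1/10) − 5 = -51/10.
For Firm B: with q = P(High), equating Enter's and Stay's payoffs gives −9q + 3 = q − 6 ⇒ q = 9/10.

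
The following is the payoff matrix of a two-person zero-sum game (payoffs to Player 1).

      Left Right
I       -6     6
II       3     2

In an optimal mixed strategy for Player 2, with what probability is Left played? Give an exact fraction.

4/13

Row minima: I → -6, II → 2; maximin = 2.
Column maxima: Left → 3, Right → 6; minimax = 3.
2 ≠ 3, so there is no saddle point; optimal play is mixed.
Let Player 1 play I with probability p. Expected payoff against Left: (-6)p + 3(1−p) = −9p + 3; against Right: 6p + 2(1−p) = 4p + 2.
Setting these equal: −9p + 3 = 4p + 2 ⇒ −13p = -1 ⇒ p = 1/13, and the value is (-9)·(1/13) + 3 = 30/13.
For Player 2: with q = P(Left), equating I's and II's payoffs gives −12q + 6 = q + 2 ⇒ q = 4/13.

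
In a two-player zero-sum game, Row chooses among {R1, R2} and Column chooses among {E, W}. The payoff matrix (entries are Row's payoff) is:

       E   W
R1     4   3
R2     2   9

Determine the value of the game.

15/4

Row minima: R1 → 3, R2 → 2; maximin = 3.
Column maxima: E → 4, W → 9; minimax = 4.
3 ≠ 4, so there is no saddle point; optimal play is mixed.
Let Row play R1 with probability p. Expected payoff against E: 4p + 2(1−p) = 2p + 2; against W: 3p + 9(1−p) = −6p + 9.
Setting these equal: 2p + 2 = −6p + 9 ⇒ 8p = 7 ⇒ p = 7/8, and the value is (2)·(7/8) + 2 = 15/4.
For Column: with q = P(E), equating R1's and R2's payoffs gives q + 3 = −7q + 9 ⇒ q = 3/4.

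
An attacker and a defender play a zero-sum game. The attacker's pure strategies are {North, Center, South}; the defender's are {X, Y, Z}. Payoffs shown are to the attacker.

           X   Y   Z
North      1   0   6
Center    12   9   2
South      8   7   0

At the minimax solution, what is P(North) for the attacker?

7/13

Row minima: North → 0, Center → 2, South → 0; maximin = 2.
Column maxima: X → 12, Y → 9, Z → 6; minimax = 6.
2 ≠ 6, so there is no saddle point; optimal play is mixed.
South is strictly dominated by Center, so the attacker never plays it.
X is strictly dominated by Y (it gives the attacker strictly more in every row), so the defender never plays it.
On the remaining 2×2 (North, Center vs Y, Z):
Let the attacker play North with probability p. Expected payoff against Y: 0p + 9(1−p) = −9p + 9; against Z: 6p + 2(1−p) = 4p + 2.
Setting these equal: −9p + 9 = 4p + 2 ⇒ −13p = -7 ⇒ p = 7/13, and the value is (-9)·(7/13) + 9 = 54/13.
For the defender: with q = P(Y), equating North's and Center's payoffs gives −6q + 6 = 7q + 2 ⇒ q = 4/13.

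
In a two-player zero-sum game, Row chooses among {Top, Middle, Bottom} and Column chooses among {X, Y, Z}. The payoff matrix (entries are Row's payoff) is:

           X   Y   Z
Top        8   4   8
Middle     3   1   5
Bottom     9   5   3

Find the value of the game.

14/3

Row minima: Top → 4, Middle → 1, Bottom → 3; maximin = 4.
Column maxima: X → 9, Y → 5, Z → 8; minimax = 5.
4 ≠ 5, so there is no saddle point; optimal play is mixed.
Middle is strictly dominated by Top, so Row never plays it.
X is strictly dominated by Y (it gives Row strictly more in every row), so Column never plays it.
On the remaining 2×2 (Top, Bottom vs Y, Z):
Let Row play Top with probability p. Expected payoff against Y: 4p + 5(1−p) = −p + 5; against Z: 8p + 3(1−p) = 5p + 3.
Setting these equal: −p + 5 = 5p + 3 ⇒ −6p = -2 ⇒ p = 1/3, and the value is (-1)·(1/3) + 5 = 14/3.
For Column: with q = P(Y), equating Top's and Bottom's payoffs gives −4q + 8 = 2q + 3 ⇒ q = 5/6.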